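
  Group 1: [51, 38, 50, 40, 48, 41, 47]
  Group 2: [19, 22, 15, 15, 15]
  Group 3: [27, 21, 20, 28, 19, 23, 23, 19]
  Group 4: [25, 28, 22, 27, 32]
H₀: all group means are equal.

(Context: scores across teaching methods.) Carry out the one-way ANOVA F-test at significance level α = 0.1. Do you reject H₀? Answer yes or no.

reject H₀: yes

Group means [45.00, 17.20, 22.50, 26.80], grand mean 28.600
SSB = Σnᵢ(x̄ᵢ−x̄)² = 2846.400; SSW = ΣΣ(x−x̄ᵢ)² = 343.600
MSB = 2846.400/3 = 948.8000; MSW = 343.600/21 = 16.3619
F = MSB/MSW = 57.9884
df = (3, 21)
p-value (upper-tail) = 0.00000
At α=0.1: p < α → reject H₀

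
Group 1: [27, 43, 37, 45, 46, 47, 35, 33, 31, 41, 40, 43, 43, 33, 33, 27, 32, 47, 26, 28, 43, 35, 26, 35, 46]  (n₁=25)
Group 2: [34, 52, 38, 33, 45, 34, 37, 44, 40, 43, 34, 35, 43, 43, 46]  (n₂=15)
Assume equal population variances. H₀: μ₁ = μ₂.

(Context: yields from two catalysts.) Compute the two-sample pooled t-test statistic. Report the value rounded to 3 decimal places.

test statistic = -1.467

x̄₁=36.880, s₁=7.184, n₁=25
x̄₂=40.067, s₂=5.625, n₂=15
s_p² = [24·7.184² + 14·5.625²]/38 = 44.2519
SE = √(s_p²·(1/25+1/15)) = 2.1726
t = (36.880−40.067)/2.1726 = -1.4668
df = 38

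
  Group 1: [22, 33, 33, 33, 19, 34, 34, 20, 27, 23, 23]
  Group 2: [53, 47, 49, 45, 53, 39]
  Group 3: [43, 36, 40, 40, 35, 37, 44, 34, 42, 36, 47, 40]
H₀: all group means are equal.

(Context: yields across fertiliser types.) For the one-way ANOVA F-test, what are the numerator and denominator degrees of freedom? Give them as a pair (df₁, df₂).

k = 3 groups, N = 29 total
df = (k−1, N−k) = (3−1, 29−3) = (2, 26)

degrees of freedom = [2, 26]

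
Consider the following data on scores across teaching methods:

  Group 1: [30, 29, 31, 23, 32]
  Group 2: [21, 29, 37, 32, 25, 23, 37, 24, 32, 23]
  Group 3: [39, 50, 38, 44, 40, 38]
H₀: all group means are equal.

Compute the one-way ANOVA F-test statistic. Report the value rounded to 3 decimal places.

test statistic = 13.553

Group means [29.00, 28.30, 41.50], grand mean 32.238
SSB = Σnᵢ(x̄ᵢ−x̄)² = 722.210; SSW = ΣΣ(x−x̄ᵢ)² = 479.600
MSB = 722.210/2 = 361.1048; MSW = 479.600/18 = 26.6444
F = MSB/MSW = 13.5527
df = (2, 18)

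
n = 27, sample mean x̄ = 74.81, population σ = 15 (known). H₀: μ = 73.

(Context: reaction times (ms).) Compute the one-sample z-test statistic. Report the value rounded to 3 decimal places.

test statistic = 0.627

SE = σ/√n = 15/√27 = 2.8868
z = (x̄−μ₀)/SE = (74.81−73)/2.8868 = 0.6270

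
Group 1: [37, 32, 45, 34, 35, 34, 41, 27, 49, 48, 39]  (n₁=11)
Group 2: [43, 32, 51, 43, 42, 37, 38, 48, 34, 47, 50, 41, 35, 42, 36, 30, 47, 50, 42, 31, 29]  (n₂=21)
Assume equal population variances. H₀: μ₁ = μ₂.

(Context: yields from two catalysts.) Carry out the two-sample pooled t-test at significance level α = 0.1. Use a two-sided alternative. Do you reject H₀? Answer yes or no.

reject H₀: no

x̄₁=38.273, s₁=6.915, n₁=11
x̄₂=40.381, s₂=6.953, n₂=21
s_p² = [10·6.915² + 20·6.953²]/30 = 48.1711
SE = √(s_p²·(1/11+1/21)) = 2.5832
t = (38.273−40.381)/2.5832 = -0.8161
df = 30
p-value (two-sided) = 0.42086
At α=0.1: p ≥ α → fail to reject H₀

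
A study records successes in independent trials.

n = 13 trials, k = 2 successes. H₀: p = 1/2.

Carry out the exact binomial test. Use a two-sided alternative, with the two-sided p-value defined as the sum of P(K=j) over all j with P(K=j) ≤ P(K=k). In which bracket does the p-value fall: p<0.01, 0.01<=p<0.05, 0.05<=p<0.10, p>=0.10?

Exact binomial: n=13, k=2, p₀=1/2=0.5000
P(X=j) = C(n,j)·p₀^j·(1−p₀)^(n−j); p = Σ P(X=j) over j with P(X=j) ≤ P(X=2)
p-value (two-sided) = 0.02246
→ bracket: 0.01<=p<0.05

p-value bracket: 0.01<=p<0.05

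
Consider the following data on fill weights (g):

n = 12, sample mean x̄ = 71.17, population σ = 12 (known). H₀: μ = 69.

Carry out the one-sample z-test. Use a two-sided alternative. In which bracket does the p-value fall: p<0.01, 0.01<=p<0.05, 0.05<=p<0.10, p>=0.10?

SE = σ/√n = 12/√12 = 3.4641
z = (x̄−μ₀)/SE = (71.17−69)/3.4641 = 0.6264
p-value (two-sided) = 0.53104
→ bracket: p>=0.10

p-value bracket: p>=0.10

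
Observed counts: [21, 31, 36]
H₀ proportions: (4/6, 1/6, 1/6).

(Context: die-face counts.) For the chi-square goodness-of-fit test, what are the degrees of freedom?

degrees of freedom = 2

df = k − 1 = 3 − 1 = 2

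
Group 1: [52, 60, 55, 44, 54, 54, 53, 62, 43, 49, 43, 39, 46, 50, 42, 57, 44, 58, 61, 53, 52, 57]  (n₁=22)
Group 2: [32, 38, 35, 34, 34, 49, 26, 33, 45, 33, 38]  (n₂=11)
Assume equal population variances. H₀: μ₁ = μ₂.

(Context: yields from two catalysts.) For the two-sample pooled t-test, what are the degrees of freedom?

df = n₁ + n₂ − 2 = 22 + 11 − 2 = 31

degrees of freedom = 31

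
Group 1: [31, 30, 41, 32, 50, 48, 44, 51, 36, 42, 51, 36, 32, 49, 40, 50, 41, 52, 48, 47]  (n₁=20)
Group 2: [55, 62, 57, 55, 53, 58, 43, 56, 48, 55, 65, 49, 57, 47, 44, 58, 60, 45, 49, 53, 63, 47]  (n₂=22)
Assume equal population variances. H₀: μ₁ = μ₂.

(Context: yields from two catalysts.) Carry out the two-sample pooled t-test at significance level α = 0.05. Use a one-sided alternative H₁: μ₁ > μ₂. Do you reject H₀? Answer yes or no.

reject H₀: no

x̄₁=42.550, s₁=7.529, n₁=20
x̄₂=53.591, s₂=6.337, n₂=22
s_p² = [19·7.529² + 21·6.337²]/40 = 48.0067
SE = √(s_p²·(1/20+1/22)) = 2.1407
t = (42.550−53.591)/2.1407 = -5.1577
df = 40
p-value (one-sided, H₁ greater) = 1.00000
At α=0.05: p ≥ α → fail to reject H₀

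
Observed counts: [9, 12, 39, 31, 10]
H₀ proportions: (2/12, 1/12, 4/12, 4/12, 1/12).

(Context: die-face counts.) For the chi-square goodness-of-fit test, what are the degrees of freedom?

df = k − 1 = 5 − 1 = 4

degrees of freedom = 4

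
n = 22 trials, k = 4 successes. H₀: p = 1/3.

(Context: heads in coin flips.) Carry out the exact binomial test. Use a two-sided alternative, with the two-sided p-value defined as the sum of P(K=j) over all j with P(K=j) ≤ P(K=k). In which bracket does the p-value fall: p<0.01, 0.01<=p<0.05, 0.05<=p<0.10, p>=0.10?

Exact binomial: n=22, k=4, p₀=1/3=0.3333
P(X=j) = C(n,j)·p₀^j·(1−p₀)^(n−j); p = Σ P(X=j) over j with P(X=j) ≤ P(X=4)
p-value (two-sided) = 0.17490
→ bracket: p>=0.10

p-value bracket: p>=0.10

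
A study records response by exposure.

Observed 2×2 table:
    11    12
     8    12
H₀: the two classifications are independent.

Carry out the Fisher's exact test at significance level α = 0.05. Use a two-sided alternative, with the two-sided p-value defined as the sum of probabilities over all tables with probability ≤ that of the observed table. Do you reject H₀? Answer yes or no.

reject H₀: no

Margins: r₁=23, r₂=20, c₁=19, c₂=24, n=43
p_obs = C(23,11)·C(20,8)/C(43,19); sum pmf over tables with pmf ≤ p_obs
p-value (two-sided) = 0.75995
At α=0.05: p ≥ α → fail to reject H₀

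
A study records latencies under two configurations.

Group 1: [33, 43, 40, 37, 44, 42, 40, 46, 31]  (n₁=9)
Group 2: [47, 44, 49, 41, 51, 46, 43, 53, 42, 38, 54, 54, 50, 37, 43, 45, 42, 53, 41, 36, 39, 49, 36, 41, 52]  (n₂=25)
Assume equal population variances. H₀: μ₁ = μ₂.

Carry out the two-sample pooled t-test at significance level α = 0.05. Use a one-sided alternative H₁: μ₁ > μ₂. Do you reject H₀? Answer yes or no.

reject H₀: no

x̄₁=39.556, s₁=5.028, n₁=9
x̄₂=45.040, s₂=5.856, n₂=25
s_p² = [8·5.028² + 24·5.856²]/32 = 32.0369
SE = √(s_p²·(1/9+1/25)) = 2.2003
t = (39.556−45.040)/2.2003 = -2.4926
df = 32
p-value (one-sided, H₁ greater) = 0.99098
At α=0.05: p ≥ α → fail to reject H₀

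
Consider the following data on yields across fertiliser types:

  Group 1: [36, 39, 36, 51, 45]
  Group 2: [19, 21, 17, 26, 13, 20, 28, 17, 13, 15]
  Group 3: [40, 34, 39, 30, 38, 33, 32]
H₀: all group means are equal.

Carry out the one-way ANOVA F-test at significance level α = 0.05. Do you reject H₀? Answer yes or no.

Group means [41.40, 18.90, 35.14], grand mean 29.182
SSB = Σnᵢ(x̄ᵢ−x̄)² = 2052.316; SSW = ΣΣ(x−x̄ᵢ)² = 488.957
MSB = 2052.316/2 = 1026.1578; MSW = 488.957/19 = 25.7346
F = MSB/MSW = 39.8747
df = (2, 19)
p-value (upper-tail) = 0.00000
At α=0.05: p < α → reject H₀

reject H₀: yes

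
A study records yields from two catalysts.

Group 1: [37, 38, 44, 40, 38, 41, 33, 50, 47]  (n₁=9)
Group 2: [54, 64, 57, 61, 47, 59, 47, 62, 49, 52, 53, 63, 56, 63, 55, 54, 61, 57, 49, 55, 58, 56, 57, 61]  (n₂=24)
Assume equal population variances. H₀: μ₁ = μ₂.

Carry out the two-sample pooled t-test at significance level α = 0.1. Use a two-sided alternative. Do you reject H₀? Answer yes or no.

reject H₀: yes

x̄₁=40.889, s₁=5.302, n₁=9
x̄₂=56.250, s₂=5.033, n₂=24
s_p² = [8·5.302² + 23·5.033²]/31 = 26.0448
SE = √(s_p²·(1/9+1/24)) = 1.9948
t = (40.889−56.250)/1.9948 = -7.7007
df = 31
p-value (two-sided) = 0.00000
At α=0.1: p < α → reject H₀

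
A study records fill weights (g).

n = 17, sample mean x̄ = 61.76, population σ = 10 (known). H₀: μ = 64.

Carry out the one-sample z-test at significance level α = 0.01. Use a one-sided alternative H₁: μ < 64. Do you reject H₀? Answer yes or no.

SE = σ/√n = 10/√17 = 2.4254
z = (x̄−μ₀)/SE = (61.76−64)/2.4254 = -0.9236
p-value (one-sided, H₁ less) = 0.17785
At α=0.01: p ≥ α → fail to reject H₀

reject H₀: no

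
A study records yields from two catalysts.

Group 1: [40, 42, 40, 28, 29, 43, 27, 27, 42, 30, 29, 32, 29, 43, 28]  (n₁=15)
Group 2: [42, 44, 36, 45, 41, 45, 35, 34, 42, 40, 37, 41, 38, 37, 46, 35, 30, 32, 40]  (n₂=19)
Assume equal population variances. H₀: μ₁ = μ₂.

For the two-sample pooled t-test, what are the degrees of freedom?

degrees of freedom = 32

df = n₁ + n₂ − 2 = 15 + 19 − 2 = 32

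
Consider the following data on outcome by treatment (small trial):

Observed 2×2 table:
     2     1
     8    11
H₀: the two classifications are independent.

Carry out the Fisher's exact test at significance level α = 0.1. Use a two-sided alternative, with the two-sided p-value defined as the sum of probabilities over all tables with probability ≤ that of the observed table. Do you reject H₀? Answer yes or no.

Margins: r₁=3, r₂=19, c₁=10, c₂=12, n=22
p_obs = C(3,2)·C(19,8)/C(22,10); sum pmf over tables with pmf ≤ p_obs
p-value (two-sided) = 0.57143
At α=0.1: p ≥ α → fail to reject H₀

reject H₀: no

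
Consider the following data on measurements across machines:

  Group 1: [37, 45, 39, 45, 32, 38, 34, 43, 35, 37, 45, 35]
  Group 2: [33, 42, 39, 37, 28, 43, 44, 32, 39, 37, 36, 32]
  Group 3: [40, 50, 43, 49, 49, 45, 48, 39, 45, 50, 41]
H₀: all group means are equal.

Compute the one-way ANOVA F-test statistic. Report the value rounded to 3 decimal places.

test statistic = 10.782

Group means [38.75, 36.83, 45.36], grand mean 40.171
SSB = Σnᵢ(x̄ᵢ−x̄)² = 454.509; SSW = ΣΣ(x−x̄ᵢ)² = 674.462
MSB = 454.509/2 = 227.2547; MSW = 674.462/32 = 21.0769
F = MSB/MSW = 10.7821
df = (2, 32)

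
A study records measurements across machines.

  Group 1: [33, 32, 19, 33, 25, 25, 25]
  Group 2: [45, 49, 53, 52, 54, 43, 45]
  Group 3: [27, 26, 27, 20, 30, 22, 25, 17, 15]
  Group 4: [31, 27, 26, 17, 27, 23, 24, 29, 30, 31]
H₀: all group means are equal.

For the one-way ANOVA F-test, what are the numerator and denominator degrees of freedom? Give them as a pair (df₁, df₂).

k = 4 groups, N = 33 total
df = (k−1, N−k) = (4−1, 33−4) = (3, 29)

degrees of freedom = [3, 29]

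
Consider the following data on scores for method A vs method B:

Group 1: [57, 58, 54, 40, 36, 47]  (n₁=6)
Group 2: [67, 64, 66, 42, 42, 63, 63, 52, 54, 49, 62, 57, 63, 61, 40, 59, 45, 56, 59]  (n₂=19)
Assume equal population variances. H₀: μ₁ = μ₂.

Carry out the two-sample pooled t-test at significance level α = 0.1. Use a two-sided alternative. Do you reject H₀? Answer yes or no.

reject H₀: yes

x̄₁=48.667, s₁=9.201, n₁=6
x̄₂=56.000, s₂=8.660, n₂=19
s_p² = [5·9.201² + 18·8.660²]/23 = 77.1014
SE = √(s_p²·(1/6+1/19)) = 4.1120
t = (48.667−56.000)/4.1120 = -1.7834
df = 23
p-value (two-sided) = 0.08772
At α=0.1: p < α → reject H₀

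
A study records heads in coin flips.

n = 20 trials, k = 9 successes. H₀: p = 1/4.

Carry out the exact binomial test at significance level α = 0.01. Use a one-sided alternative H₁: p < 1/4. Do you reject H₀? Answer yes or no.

reject H₀: no

Exact binomial: n=20, k=9, p₀=1/4=0.2500
P(X≤9) from Σ C(n,i)·p₀^i·(1−p₀)^(n−i)
p-value (one-sided, H₁ less) = 0.98614
At α=0.01: p ≥ α → fail to reject H₀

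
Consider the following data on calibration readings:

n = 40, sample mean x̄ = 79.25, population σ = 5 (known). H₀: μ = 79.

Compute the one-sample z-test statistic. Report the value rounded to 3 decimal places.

SE = σ/√n = 5/√40 = 0.7906
z = (x̄−μ₀)/SE = (79.25−79)/0.7906 = 0.3162

test statistic = 0.316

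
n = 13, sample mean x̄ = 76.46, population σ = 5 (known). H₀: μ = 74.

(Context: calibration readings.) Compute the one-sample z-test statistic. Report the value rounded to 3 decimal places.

SE = σ/√n = 5/√13 = 1.3868
z = (x̄−μ₀)/SE = (76.46−74)/1.3868 = 1.7739

test statistic = 1.774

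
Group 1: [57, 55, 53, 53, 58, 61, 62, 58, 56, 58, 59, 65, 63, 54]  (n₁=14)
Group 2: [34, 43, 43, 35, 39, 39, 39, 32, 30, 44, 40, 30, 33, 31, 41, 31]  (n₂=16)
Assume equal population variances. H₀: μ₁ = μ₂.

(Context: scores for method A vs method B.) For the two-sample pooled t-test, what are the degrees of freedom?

df = n₁ + n₂ − 2 = 14 + 16 − 2 = 28

degrees of freedom = 28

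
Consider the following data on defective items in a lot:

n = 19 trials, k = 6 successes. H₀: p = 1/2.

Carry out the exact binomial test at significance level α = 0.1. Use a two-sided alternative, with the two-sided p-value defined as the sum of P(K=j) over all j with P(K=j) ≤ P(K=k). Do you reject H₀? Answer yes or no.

reject H₀: no

Exact binomial: n=19, k=6, p₀=1/2=0.5000
P(X=j) = C(n,j)·p₀^j·(1−p₀)^(n−j); p = Σ P(X=j) over j with P(X=j) ≤ P(X=6)
p-value (two-sided) = 0.16707
At α=0.1: p ≥ α → fail to reject H₀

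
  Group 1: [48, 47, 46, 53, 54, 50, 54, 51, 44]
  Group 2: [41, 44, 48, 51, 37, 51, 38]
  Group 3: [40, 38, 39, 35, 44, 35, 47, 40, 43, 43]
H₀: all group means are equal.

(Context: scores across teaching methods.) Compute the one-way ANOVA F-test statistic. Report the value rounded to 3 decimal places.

test statistic = 10.432

Group means [49.67, 44.29, 40.40], grand mean 44.654
SSB = Σnᵢ(x̄ᵢ−x̄)² = 408.056; SSW = ΣΣ(x−x̄ᵢ)² = 449.829
MSB = 408.056/2 = 204.0280; MSW = 449.829/23 = 19.5578
F = MSB/MSW = 10.4321
df = (2, 23)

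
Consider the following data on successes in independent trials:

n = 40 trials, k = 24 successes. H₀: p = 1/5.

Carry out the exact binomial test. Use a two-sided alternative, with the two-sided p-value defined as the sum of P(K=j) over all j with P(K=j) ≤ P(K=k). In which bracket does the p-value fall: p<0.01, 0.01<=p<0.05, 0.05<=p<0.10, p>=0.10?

p-value bracket: p<0.01

Exact binomial: n=40, k=24, p₀=1/5=0.2000
P(X=j) = C(n,j)·p₀^j·(1−p₀)^(n−j); p = Σ P(X=j) over j with P(X=j) ≤ P(X=24)
p-value (two-sided) = 0.00000
→ bracket: p<0.01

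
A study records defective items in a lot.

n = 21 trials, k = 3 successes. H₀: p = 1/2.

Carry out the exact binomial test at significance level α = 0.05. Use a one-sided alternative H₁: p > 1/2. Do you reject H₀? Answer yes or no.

reject H₀: no

Exact binomial: n=21, k=3, p₀=1/2=0.5000
P(X≥3) from Σ C(n,i)·p₀^i·(1−p₀)^(n−i)
p-value (one-sided, H₁ greater) = 0.99989
At α=0.05: p ≥ α → fail to reject H₀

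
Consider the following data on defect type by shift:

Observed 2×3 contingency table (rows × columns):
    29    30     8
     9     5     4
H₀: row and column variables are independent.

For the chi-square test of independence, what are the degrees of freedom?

degrees of freedom = 2

df = (r−1)(c−1) = (2−1)·(3−1) = 2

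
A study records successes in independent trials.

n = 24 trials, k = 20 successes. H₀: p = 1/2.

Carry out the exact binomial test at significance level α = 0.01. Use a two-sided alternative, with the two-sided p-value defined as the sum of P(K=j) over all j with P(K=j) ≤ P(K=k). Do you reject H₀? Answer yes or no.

reject H₀: yes

Exact binomial: n=24, k=20, p₀=1/2=0.5000
P(X=j) = C(n,j)·p₀^j·(1−p₀)^(n−j); p = Σ P(X=j) over j with P(X=j) ≤ P(X=20)
p-value (two-sided) = 0.00154
At α=0.01: p < α → reject H₀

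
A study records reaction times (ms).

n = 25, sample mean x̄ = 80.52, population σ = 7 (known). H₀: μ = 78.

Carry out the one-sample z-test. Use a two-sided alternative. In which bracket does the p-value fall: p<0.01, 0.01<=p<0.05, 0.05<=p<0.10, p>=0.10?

p-value bracket: 0.05<=p<0.10

SE = σ/√n = 7/√25 = 1.4000
z = (x̄−μ₀)/SE = (80.52−78)/1.4000 = 1.8000
p-value (two-sided) = 0.07186
→ bracket: 0.05<=p<0.10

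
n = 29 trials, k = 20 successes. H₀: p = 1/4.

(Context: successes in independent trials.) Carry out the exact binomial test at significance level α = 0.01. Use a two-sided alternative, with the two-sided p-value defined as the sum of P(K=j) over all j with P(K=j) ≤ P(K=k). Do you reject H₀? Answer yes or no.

reject H₀: yes

Exact binomial: n=29, k=20, p₀=1/4=0.2500
P(X=j) = C(n,j)·p₀^j·(1−p₀)^(n−j); p = Σ P(X=j) over j with P(X=j) ≤ P(X=20)
p-value (two-sided) = 0.00000
At α=0.01: p < α → reject H₀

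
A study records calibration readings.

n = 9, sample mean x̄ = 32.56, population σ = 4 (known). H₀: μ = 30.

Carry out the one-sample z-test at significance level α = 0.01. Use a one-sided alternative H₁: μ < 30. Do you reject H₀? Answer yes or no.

SE = σ/√n = 4/√9 = 1.3333
z = (x̄−μ₀)/SE = (32.56−30)/1.3333 = 1.9200
p-value (one-sided, H₁ less) = 0.97257
At α=0.01: p ≥ α → fail to reject H₀

reject H₀: no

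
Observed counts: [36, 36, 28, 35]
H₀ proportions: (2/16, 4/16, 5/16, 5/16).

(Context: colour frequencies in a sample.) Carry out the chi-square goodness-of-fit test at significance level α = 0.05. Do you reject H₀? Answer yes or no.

n = 135; E_i = n·p_i = [16.88, 33.75, 42.19, 42.19]
χ² = (36−16.88)²/16.88 + (36−33.75)²/33.75 + (28−42.19)²/42.19 + (35−42.19)²/42.19 = 27.8207
df = 3
p-value (upper-tail) = 0.00000
At α=0.05: p < α → reject H₀

reject H₀: yes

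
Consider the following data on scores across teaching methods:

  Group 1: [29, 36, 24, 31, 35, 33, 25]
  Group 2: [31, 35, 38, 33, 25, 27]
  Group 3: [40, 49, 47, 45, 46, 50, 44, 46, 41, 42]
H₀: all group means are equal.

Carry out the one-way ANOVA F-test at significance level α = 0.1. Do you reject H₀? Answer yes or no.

Group means [30.43, 31.50, 45.00], grand mean 37.043
SSB = Σnᵢ(x̄ᵢ−x̄)² = 1123.742; SSW = ΣΣ(x−x̄ᵢ)² = 349.214
MSB = 1123.742/2 = 561.8711; MSW = 349.214/20 = 17.4607
F = MSB/MSW = 32.1792
df = (2, 20)
p-value (upper-tail) = 0.00000
At α=0.1: p < α → reject H₀

reject H₀: yes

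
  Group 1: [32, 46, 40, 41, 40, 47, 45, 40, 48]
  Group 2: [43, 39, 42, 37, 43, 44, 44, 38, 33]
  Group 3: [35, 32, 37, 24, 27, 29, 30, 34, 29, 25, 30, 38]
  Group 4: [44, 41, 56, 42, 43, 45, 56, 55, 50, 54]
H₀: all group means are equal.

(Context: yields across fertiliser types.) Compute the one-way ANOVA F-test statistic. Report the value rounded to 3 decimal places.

Group means [42.11, 40.33, 30.83, 48.60], grand mean 39.950
SSB = Σnᵢ(x̄ᵢ−x̄)² = 1788.944; SSW = ΣΣ(x−x̄ᵢ)² = 884.956
MSB = 1788.944/3 = 596.3148; MSW = 884.956/36 = 24.5821
F = MSB/MSW = 24.2581
df = (3, 36)

test statistic = 24.258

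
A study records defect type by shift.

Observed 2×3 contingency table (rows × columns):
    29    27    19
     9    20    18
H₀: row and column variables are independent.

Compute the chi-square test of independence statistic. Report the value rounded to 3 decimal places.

Row totals [75, 47], col totals [38, 47, 37], n=122
χ² = (29−23.36)²/23.36 + (27−28.89)²/28.89 + (19−22.75)²/22.75 + (9−14.64)²/14.64 + (20−18.11)²/18.11 + (18−14.25)²/14.25 = 5.4571
df = 2

test statistic = 5.457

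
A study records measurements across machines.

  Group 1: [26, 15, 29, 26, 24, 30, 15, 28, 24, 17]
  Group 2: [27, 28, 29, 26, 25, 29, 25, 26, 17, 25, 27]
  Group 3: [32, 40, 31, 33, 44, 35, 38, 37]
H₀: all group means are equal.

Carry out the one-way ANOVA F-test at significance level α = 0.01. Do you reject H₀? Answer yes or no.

Group means [23.40, 25.82, 36.25], grand mean 27.862
SSB = Σnᵢ(x̄ᵢ−x̄)² = 807.912; SSW = ΣΣ(x−x̄ᵢ)² = 535.536
MSB = 807.912/2 = 403.9560; MSW = 535.536/26 = 20.5976
F = MSB/MSW = 19.6118
df = (2, 26)
p-value (upper-tail) = 0.00001
At α=0.01: p < α → reject H₀

reject H₀: yes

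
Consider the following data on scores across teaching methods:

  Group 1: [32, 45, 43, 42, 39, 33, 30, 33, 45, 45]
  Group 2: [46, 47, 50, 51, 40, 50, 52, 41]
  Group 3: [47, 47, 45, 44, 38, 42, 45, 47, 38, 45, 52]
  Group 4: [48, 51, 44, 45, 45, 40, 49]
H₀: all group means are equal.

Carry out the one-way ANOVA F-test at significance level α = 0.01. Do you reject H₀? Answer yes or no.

Group means [38.70, 47.12, 44.55, 46.00], grand mean 43.778
SSB = Σnᵢ(x̄ᵢ−x̄)² = 388.520; SSW = ΣΣ(x−x̄ᵢ)² = 725.702
MSB = 388.520/3 = 129.5066; MSW = 725.702/32 = 22.6782
F = MSB/MSW = 5.7106
df = (3, 32)
p-value (upper-tail) = 0.00301
At α=0.01: p < α → reject H₀

reject H₀: yes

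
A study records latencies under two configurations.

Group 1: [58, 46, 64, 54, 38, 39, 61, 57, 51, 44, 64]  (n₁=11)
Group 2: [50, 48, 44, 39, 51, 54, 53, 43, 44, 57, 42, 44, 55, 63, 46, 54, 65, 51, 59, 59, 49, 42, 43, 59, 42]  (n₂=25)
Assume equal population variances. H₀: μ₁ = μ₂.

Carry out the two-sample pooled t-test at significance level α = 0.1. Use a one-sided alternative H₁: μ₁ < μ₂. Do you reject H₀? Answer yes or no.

reject H₀: no

x̄₁=52.364, s₁=9.479, n₁=11
x̄₂=50.240, s₂=7.339, n₂=25
s_p² = [10·9.479² + 24·7.339²]/34 = 64.4443
SE = √(s_p²·(1/11+1/25)) = 2.9045
t = (52.364−50.240)/2.9045 = 0.7311
df = 34
p-value (one-sided, H₁ less) = 0.76515
At α=0.1: p ≥ α → fail to reject H₀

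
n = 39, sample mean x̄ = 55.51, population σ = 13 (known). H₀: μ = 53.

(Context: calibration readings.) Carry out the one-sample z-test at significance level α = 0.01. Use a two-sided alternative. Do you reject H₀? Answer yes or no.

reject H₀: no

SE = σ/√n = 13/√39 = 2.0817
z = (x̄−μ₀)/SE = (55.51−53)/2.0817 = 1.2058
p-value (two-sided) = 0.22791
At α=0.01: p ≥ α → fail to reject H₀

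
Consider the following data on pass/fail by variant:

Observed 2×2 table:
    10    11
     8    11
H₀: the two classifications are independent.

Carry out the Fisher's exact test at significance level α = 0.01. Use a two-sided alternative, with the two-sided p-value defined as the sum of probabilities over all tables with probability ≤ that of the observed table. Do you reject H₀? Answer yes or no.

reject H₀: no

Margins: r₁=21, r₂=19, c₁=18, c₂=22, n=40
p_obs = C(21,10)·C(19,8)/C(40,18); sum pmf over tables with pmf ≤ p_obs
p-value (two-sided) = 0.76052
At α=0.01: p ≥ α → fail to reject H₀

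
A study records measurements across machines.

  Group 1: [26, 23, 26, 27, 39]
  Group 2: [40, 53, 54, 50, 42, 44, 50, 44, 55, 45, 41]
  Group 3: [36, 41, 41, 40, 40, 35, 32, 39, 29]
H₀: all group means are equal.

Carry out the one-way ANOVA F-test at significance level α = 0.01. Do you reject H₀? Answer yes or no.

reject H₀: yes

Group means [28.20, 47.09, 37.00], grand mean 39.680
SSB = Σnᵢ(x̄ᵢ−x̄)² = 1327.731; SSW = ΣΣ(x−x̄ᵢ)² = 601.709
MSB = 1327.731/2 = 663.8655; MSW = 601.709/22 = 27.3504
F = MSB/MSW = 24.2726
df = (2, 22)
p-value (upper-tail) = 0.00000
At α=0.01: p < α → reject H₀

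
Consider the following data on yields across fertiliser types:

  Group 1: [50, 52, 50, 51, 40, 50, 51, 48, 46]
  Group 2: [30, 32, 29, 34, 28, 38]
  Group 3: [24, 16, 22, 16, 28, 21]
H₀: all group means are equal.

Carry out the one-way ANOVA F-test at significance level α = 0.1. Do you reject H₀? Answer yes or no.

Group means [48.67, 31.83, 21.17], grand mean 36.000
SSB = Σnᵢ(x̄ᵢ−x̄)² = 2868.333; SSW = ΣΣ(x−x̄ᵢ)² = 287.667
MSB = 2868.333/2 = 1434.1667; MSW = 287.667/18 = 15.9815
F = MSB/MSW = 89.7393
df = (2, 18)
p-value (upper-tail) = 0.00000
At α=0.1: p < α → reject H₀

reject H₀: yes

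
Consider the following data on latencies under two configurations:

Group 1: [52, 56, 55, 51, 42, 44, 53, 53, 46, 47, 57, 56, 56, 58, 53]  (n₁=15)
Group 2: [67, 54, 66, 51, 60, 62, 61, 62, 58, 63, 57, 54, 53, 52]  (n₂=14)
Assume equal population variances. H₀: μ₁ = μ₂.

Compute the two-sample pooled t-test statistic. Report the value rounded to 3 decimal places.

x̄₁=51.933, s₁=4.978, n₁=15
x̄₂=58.571, s₂=5.214, n₂=14
s_p² = [14·4.978² + 13·5.214²]/27 = 25.9393
SE = √(s_p²·(1/15+1/14)) = 1.8926
t = (51.933−58.571)/1.8926 = -3.5073
df = 27

test statistic = -3.507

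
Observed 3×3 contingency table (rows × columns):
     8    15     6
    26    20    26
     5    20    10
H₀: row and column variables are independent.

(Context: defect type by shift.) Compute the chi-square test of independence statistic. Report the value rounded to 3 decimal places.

Row totals [29, 72, 35], col totals [39, 55, 42], n=136
χ² = (8−8.32)²/8.32 + (15−11.73)²/11.73 + (6−8.96)²/8.96 + (26−20.65)²/20.65 + (20−29.12)²/29.12 + (26−22.24)²/22.24 + (5−10.04)²/10.04 + (20−14.15)²/14.15 + (10−10.81)²/10.81 = 11.7830
df = 4

test statistic = 11.783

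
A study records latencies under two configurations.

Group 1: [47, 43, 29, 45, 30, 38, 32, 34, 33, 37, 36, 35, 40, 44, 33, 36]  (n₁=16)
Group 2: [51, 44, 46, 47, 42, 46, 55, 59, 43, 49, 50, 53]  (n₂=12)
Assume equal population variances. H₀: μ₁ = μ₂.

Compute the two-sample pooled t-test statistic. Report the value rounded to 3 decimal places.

x̄₁=37.000, s₁=5.441, n₁=16
x̄₂=48.750, s₂=5.119, n₂=12
s_p² = [15·5.441² + 11·5.119²]/26 = 28.1635
SE = √(s_p²·(1/16+1/12)) = 2.0266
t = (37.000−48.750)/2.0266 = -5.7978
df = 26

test statistic = -5.798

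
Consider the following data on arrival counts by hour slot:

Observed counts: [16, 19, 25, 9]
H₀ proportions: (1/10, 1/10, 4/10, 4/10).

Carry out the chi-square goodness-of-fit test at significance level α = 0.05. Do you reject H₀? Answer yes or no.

reject H₀: yes

n = 69; E_i = n·p_i = [6.90, 6.90, 27.60, 27.60]
χ² = (16−6.90)²/6.90 + (19−6.90)²/6.90 + (25−27.60)²/27.60 + (9−27.60)²/27.60 = 46.0000
df = 3
p-value (upper-tail) = 0.00000
At α=0.05: p < α → reject H₀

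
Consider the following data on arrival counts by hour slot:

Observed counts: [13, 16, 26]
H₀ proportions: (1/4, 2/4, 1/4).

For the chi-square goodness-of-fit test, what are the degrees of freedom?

df = k − 1 = 3 − 1 = 2

degrees of freedom = 2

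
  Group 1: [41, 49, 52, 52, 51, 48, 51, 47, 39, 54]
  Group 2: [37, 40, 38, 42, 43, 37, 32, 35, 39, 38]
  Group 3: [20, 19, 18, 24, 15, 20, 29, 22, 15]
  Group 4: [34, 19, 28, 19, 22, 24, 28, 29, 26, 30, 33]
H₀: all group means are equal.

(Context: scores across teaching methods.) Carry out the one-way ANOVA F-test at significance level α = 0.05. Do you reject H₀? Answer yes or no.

Group means [48.40, 38.10, 20.22, 26.55], grand mean 33.475
SSB = Σnᵢ(x̄ᵢ−x̄)² = 4550.392; SSW = ΣΣ(x−x̄ᵢ)² = 725.583
MSB = 4550.392/3 = 1516.7974; MSW = 725.583/36 = 20.1551
F = MSB/MSW = 75.2563
df = (3, 36)
p-value (upper-tail) = 0.00000
At α=0.05: p < α → reject H₀

reject H₀: yes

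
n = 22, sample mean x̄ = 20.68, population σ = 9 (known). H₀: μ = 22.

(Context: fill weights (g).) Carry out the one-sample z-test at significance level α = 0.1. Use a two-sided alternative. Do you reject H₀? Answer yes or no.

reject H₀: no

SE = σ/√n = 9/√22 = 1.9188
z = (x̄−μ₀)/SE = (20.68−22)/1.9188 = -0.6879
p-value (two-sided) = 0.49150
At α=0.1: p ≥ α → fail to reject H₀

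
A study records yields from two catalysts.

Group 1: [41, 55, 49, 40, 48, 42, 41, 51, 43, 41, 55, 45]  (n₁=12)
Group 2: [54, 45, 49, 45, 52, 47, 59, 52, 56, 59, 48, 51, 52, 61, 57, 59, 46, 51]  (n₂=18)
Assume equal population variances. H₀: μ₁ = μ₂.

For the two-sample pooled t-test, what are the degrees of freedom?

degrees of freedom = 28

df = n₁ + n₂ − 2 = 12 + 18 − 2 = 28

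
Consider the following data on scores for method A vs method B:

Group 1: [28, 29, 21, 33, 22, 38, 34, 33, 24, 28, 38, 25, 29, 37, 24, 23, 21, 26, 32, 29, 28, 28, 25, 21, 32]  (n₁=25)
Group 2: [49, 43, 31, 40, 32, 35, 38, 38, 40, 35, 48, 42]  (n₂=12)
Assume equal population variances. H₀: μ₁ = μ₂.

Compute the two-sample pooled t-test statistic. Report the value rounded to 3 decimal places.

test statistic = -5.777

x̄₁=28.320, s₁=5.250, n₁=25
x̄₂=39.250, s₂=5.675, n₂=12
s_p² = [24·5.250² + 11·5.675²]/35 = 29.0197
SE = √(s_p²·(1/25+1/12)) = 1.8919
t = (28.320−39.250)/1.8919 = -5.7774
df = 35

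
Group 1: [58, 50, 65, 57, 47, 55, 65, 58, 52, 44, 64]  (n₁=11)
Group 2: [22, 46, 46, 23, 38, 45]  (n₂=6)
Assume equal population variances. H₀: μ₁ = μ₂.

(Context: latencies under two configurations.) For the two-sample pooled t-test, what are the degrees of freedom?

df = n₁ + n₂ − 2 = 11 + 6 − 2 = 15

degrees of freedom = 15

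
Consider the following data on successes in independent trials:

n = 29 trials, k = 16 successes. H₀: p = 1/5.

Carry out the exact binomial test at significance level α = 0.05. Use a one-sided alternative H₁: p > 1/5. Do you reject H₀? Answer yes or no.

Exact binomial: n=29, k=16, p₀=1/5=0.2000
P(X≥16) from Σ C(n,i)·p₀^i·(1−p₀)^(n−i)
p-value (one-sided, H₁ greater) = 0.00003
At α=0.05: p < α → reject H₀

reject H₀: yes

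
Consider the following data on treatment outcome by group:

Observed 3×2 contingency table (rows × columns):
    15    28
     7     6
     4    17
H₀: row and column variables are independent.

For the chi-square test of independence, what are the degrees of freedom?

degrees of freedom = 2

df = (r−1)(c−1) = (3−1)·(2−1) = 2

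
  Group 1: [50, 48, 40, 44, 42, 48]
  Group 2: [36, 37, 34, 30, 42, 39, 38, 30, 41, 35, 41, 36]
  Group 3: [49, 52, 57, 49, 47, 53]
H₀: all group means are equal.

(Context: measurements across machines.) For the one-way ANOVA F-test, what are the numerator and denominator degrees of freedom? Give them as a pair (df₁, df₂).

degrees of freedom = [2, 21]

k = 3 groups, N = 24 total
df = (k−1, N−k) = (3−1, 24−3) = (2, 21)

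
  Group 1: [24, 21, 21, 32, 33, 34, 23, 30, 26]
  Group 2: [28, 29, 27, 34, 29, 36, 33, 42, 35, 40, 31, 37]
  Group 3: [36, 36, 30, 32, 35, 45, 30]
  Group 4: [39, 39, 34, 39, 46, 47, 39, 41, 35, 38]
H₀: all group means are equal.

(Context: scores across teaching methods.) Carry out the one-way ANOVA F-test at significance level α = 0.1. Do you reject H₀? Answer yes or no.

Group means [27.11, 33.42, 34.86, 39.70], grand mean 33.842
SSB = Σnᵢ(x̄ᵢ−x̄)² = 760.290; SSW = ΣΣ(x−x̄ᵢ)² = 786.763
MSB = 760.290/3 = 253.4300; MSW = 786.763/34 = 23.1401
F = MSB/MSW = 10.9520
df = (3, 34)
p-value (upper-tail) = 0.00003
At α=0.1: p < α → reject H₀

reject H₀: yes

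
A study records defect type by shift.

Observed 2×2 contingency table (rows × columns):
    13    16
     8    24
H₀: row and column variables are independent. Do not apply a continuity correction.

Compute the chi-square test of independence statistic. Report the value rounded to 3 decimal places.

Row totals [29, 32], col totals [21, 40], n=61
χ² = (13−9.98)²/9.98 + (16−19.02)²/19.02 + (8−11.02)²/11.02 + (24−20.98)²/20.98 = 2.6493
df = 1

test statistic = 2.649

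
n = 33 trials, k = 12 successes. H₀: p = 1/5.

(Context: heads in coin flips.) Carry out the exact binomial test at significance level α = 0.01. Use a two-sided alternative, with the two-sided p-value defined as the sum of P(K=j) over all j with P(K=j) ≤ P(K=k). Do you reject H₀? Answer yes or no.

Exact binomial: n=33, k=12, p₀=1/5=0.2000
P(X=j) = C(n,j)·p₀^j·(1−p₀)^(n−j); p = Σ P(X=j) over j with P(X=j) ≤ P(X=12)
p-value (two-sided) = 0.02745
At α=0.01: p ≥ α → fail to reject H₀

reject H₀: no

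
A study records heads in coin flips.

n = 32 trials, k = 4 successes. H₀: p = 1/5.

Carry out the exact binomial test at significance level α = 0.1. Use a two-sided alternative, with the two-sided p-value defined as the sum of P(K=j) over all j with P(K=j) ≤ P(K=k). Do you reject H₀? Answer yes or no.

reject H₀: no

Exact binomial: n=32, k=4, p₀=1/5=0.2000
P(X=j) = C(n,j)·p₀^j·(1−p₀)^(n−j); p = Σ P(X=j) over j with P(X=j) ≤ P(X=4)
p-value (two-sided) = 0.37899
At α=0.1: p ≥ α → fail to reject H₀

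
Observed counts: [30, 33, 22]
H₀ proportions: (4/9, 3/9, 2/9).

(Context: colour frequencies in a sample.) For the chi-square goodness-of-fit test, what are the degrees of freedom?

df = k − 1 = 3 − 1 = 2

degrees of freedom = 2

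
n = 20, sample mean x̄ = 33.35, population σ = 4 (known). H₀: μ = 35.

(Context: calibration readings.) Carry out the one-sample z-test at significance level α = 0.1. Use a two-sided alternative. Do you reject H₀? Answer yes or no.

reject H₀: yes

SE = σ/√n = 4/√20 = 0.8944
z = (x̄−μ₀)/SE = (33.35−35)/0.8944 = -1.8448
p-value (two-sided) = 0.06507
At α=0.1: p < α → reject H₀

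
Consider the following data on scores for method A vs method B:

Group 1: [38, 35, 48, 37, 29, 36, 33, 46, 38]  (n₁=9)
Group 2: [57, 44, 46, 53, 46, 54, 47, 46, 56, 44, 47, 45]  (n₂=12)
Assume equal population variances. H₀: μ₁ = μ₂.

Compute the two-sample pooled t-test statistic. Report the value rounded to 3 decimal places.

x̄₁=37.778, s₁=5.954, n₁=9
x̄₂=48.750, s₂=4.808, n₂=12
s_p² = [8·5.954² + 11·4.808²]/19 = 28.3056
SE = √(s_p²·(1/9+1/12)) = 2.3460
t = (37.778−48.750)/2.3460 = -4.6769
df = 19

test statistic = -4.677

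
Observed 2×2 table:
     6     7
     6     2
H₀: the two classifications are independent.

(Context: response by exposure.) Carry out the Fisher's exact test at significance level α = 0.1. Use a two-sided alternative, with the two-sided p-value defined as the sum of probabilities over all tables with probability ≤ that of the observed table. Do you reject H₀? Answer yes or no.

Margins: r₁=13, r₂=8, c₁=12, c₂=9, n=21
p_obs = C(13,6)·C(8,6)/C(21,12); sum pmf over tables with pmf ≤ p_obs
p-value (two-sided) = 0.36656
At α=0.1: p ≥ α → fail to reject H₀

reject H₀: no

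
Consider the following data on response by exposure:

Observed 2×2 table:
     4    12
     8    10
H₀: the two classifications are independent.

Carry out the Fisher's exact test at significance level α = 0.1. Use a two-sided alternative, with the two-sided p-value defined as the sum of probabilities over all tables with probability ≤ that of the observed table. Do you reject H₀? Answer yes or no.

reject H₀: no

Margins: r₁=16, r₂=18, c₁=12, c₂=22, n=34
p_obs = C(16,4)·C(18,8)/C(34,12); sum pmf over tables with pmf ≤ p_obs
p-value (two-sided) = 0.29665
At α=0.1: p ≥ α → fail to reject H₀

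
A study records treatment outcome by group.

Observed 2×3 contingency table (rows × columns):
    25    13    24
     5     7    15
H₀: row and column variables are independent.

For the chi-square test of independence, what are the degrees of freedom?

df = (r−1)(c−1) = (2−1)·(3−1) = 2

degrees of freedom = 2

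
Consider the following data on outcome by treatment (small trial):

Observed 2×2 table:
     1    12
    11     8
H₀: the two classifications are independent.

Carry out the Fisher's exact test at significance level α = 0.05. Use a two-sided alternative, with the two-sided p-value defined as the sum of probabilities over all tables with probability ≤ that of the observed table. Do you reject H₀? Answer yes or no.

Margins: r₁=13, r₂=19, c₁=12, c₂=20, n=32
p_obs = C(13,1)·C(19,11)/C(32,12); sum pmf over tables with pmf ≤ p_obs
p-value (two-sided) = 0.00787
At α=0.05: p < α → reject H₀

reject H₀: yes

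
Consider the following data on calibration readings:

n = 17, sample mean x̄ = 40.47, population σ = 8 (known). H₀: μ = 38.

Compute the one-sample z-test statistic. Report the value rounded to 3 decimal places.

SE = σ/√n = 8/√17 = 1.9403
z = (x̄−μ₀)/SE = (40.47−38)/1.9403 = 1.2730

test statistic = 1.273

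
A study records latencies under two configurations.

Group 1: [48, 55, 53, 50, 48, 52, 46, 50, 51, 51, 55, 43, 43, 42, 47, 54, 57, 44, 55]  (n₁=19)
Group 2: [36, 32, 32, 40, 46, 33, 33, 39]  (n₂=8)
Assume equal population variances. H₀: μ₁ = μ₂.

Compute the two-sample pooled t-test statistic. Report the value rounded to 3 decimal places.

test statistic = 6.684

x̄₁=49.684, s₁=4.619, n₁=19
x̄₂=36.375, s₂=4.984, n₂=8
s_p² = [18·4.619² + 7·4.984²]/25 = 22.3192
SE = √(s_p²·(1/19+1/8)) = 1.9911
t = (49.684−36.375)/1.9911 = 6.6843
df = 25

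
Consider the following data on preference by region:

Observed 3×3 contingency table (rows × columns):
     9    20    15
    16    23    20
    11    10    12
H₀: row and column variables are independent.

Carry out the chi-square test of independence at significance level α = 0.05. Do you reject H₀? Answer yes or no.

reject H₀: no

Row totals [44, 59, 33], col totals [36, 53, 47], n=136
χ² = (9−11.65)²/11.65 + (20−17.15)²/17.15 + (15−15.21)²/15.21 + (16−15.62)²/15.62 + (23−22.99)²/22.99 + (20−20.39)²/20.39 + (11−8.74)²/8.74 + (10−12.86)²/12.86 + (12−11.40)²/11.40 = 2.3503
df = 4
p-value (upper-tail) = 0.67163
At α=0.05: p ≥ α → fail to reject H₀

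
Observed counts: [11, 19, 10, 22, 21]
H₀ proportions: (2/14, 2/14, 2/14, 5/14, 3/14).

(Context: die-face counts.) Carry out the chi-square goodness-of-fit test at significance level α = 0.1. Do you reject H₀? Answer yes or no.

n = 83; E_i = n·p_i = [11.86, 11.86, 11.86, 29.64, 17.79]
χ² = (11−11.86)²/11.86 + (19−11.86)²/11.86 + (10−11.86)²/11.86 + (22−29.64)²/29.64 + (21−17.79)²/17.79 = 7.2072
df = 4
p-value (upper-tail) = 0.12533
At α=0.1: p ≥ α → fail to reject H₀

reject H₀: no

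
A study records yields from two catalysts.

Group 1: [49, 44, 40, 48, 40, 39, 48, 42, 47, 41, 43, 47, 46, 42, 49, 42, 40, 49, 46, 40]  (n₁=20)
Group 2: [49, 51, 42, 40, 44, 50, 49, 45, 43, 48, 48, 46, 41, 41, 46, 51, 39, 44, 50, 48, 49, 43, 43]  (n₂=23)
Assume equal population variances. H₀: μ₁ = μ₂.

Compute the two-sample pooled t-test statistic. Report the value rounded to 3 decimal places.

x̄₁=44.100, s₁=3.582, n₁=20
x̄₂=45.652, s₂=3.725, n₂=23
s_p² = [19·3.582² + 22·3.725²]/41 = 13.3907
SE = √(s_p²·(1/20+1/23)) = 1.1188
t = (44.100−45.652)/1.1188 = -1.3873
df = 41

test statistic = -1.387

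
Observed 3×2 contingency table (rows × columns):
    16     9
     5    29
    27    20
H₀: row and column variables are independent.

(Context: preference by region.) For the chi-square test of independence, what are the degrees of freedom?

df = (r−1)(c−1) = (3−1)·(2−1) = 2

degrees of freedom = 2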